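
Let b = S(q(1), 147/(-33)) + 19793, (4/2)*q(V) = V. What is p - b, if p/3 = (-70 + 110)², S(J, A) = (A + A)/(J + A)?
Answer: -1304587/87 ≈ -14995.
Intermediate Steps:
q(V) = V/2
S(J, A) = 2*A/(A + J) (S(J, A) = (2*A)/(A + J) = 2*A/(A + J))
p = 4800 (p = 3*(-70 + 110)² = 3*40² = 3*1600 = 4800)
b = 1722187/87 (b = 2*(147/(-33))/(147/(-33) + (½)*1) + 19793 = 2*(147*(-1/33))/(147*(-1/33) + ½) + 19793 = 2*(-49/11)/(-49/11 + ½) + 19793 = 2*(-49/11)/(-87/22) + 19793 = 2*(-49/11)*(-22/87) + 19793 = 196/87 + 19793 = 1722187/87 ≈ 19795.)
p - b = 4800 - 1*1722187/87 = 4800 - 1722187/87 = -1304587/87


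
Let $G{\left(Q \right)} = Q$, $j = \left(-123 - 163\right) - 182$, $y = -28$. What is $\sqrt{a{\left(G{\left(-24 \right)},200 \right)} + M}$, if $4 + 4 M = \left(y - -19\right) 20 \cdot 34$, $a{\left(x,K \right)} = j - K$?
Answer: $i \sqrt{2199} \approx 46.893 i$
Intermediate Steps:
$j = -468$ ($j = -286 - 182 = -468$)
$a{\left(x,K \right)} = -468 - K$
$M = -1531$ ($M = -1 + \frac{\left(-28 - -19\right) 20 \cdot 34}{4} = -1 + \frac{\left(-28 + 19\right) 20 \cdot 34}{4} = -1 + \frac{\left(-9\right) 20 \cdot 34}{4} = -1 + \frac{\left(-180\right) 34}{4} = -1 + \frac{1}{4} \left(-6120\right) = -1 - 1530 = -1531$)
$\sqrt{a{\left(G{\left(-24 \right)},200 \right)} + M} = \sqrt{\left(-468 - 200\right) - 1531} = \sqrt{-668 - 1531} = \sqrt{-2199} = i \sqrt{2199}$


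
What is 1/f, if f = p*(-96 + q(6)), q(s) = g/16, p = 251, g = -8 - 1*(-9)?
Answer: -16/385285 ≈ -4.1528e-5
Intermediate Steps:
g = 1 (g = -8 + 9 = 1)
q(s) = 1/16
f = -385285/16 (f = 251*(-96 + 1/16) = 251*(-1535/16) = -385285/16 ≈ -24080.)
1/f = 1/(-385285/16) = -16/385285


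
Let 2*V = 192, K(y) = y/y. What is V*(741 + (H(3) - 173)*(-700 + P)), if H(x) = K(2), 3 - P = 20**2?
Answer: 18184800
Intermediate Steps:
P = -397 (P = 3 - 1*20**2 = 3 - 1*400 = 3 - 400 = -397)
K(y) = 1
V = 96 (V = (1/2)*192 = 96)
H(x) = 1
V*(741 + (H(3) - 173)*(-700 + P)) = 96*(741 + (1 - 173)*(-700 - 397)) = 96*(741 - 172*(-1097)) = 96*(741 + 188684) = 96*189425 = 18184800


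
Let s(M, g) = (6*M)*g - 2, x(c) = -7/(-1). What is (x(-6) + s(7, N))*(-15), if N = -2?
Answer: 1185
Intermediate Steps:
x(c) = 7 (x(c) = -7*(-1) = 7)
s(M, g) = -2 + 6*M*g (s(M, g) = 6*M*g - 2 = -2 + 6*M*g)
(x(-6) + s(7, N))*(-15) = (7 + (-2 + 6*7*(-2)))*(-15) = (7 + (-2 - 84))*(-15) = (7 - 86)*(-15) = -79*(-15) = 1185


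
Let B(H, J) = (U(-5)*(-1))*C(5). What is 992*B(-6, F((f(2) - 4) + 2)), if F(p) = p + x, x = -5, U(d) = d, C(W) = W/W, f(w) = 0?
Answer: 4960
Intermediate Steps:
C(W) = 1
F(p) = -5 + p (F(p) = p - 5 = -5 + p)
B(H, J) = 5 (B(H, J) = -5*(-1)*1 = 5*1 = 5)
992*B(-6, F((f(2) - 4) + 2)) = 992*5 = 4960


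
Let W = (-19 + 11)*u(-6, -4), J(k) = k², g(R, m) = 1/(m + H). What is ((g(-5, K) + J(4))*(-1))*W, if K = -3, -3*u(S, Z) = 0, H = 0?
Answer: 0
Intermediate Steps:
u(S, Z) = 0 (u(S, Z) = -⅓*0 = 0)
g(R, m) = 1/m (g(R, m) = 1/(m + 0) = 1/m)
W = 0 (W = (-19 + 11)*0 = -8*0 = 0)
((g(-5, K) + J(4))*(-1))*W = ((1/(-3) + 4²)*(-1))*0 = ((-⅓ + 16)*(-1))*0 = ((47/3)*(-1))*0 = -47/3*0 = 0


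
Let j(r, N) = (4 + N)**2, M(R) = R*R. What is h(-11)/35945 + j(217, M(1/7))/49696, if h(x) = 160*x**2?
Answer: 66040915659/122541738592 ≈ 0.53893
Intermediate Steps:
M(R) = R**2
h(-11)/35945 + j(217, M(1/7))/49696 = (160*(-11)**2)/35945 + (4 + (1/7)**2)**2/49696 = (160*121)*(1/35945) + (4 + (1/7)**2)**2*(1/49696) = 19360*(1/35945) + (4 + 1/49)**2*(1/49696) = 3872/7189 + (197/49)**2*(1/49696) = 3872/7189 + (38809/2401)*(1/49696) = 3872/7189 + 38809/119320096 = 66040915659/122541738592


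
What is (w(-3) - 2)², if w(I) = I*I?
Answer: 49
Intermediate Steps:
w(I) = I²
(w(-3) - 2)² = ((-3)² - 2)² = (9 - 2)² = 7² = 49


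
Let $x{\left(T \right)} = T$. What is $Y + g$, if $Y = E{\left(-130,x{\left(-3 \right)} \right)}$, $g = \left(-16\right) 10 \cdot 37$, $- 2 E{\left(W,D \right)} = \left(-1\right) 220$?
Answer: $-5810$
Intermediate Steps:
$E{\left(W,D \right)} = 110$ ($E{\left(W,D \right)} = - \frac{\left(-1\right) 220}{2} = \left(- \frac{1}{2}\right) \left(-220\right) = 110$)
$g = -5920$ ($g = \left(-160\right) 37 = -5920$)
$Y = 110$
$Y + g = 110 - 5920 = -5810$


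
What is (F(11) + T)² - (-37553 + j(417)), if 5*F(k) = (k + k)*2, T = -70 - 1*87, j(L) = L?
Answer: 1477481/25 ≈ 59099.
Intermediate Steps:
T = -157 (T = -70 - 87 = -157)
F(k) = 4*k/5 (F(k) = ((k + k)*2)/5 = ((2*k)*2)/5 = (4*k)/5 = 4*k/5)
(F(11) + T)² - (-37553 + j(417)) = ((⅘)*11 - 157)² - (-37553 + 417) = (44/5 - 157)² - 1*(-37136) = (-741/5)² + 37136 = 549081/25 + 37136 = 1477481/25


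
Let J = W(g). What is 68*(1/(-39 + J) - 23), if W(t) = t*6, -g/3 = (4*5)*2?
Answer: -1187144/759 ≈ -1564.1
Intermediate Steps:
g = -120 (g = -3*4*5*2 = -60*2 = -3*40 = -120)
W(t) = 6*t
J = -720 (J = 6*(-120) = -720)
68*(1/(-39 + J) - 23) = 68*(1/(-39 - 720) - 23) = 68*(1/(-759) - 23) = 68*(-1/759 - 23) = 68*(-17458/759) = -1187144/759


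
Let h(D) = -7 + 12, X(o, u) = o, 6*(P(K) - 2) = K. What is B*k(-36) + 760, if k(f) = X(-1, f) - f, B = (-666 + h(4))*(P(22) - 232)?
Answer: 15710945/3 ≈ 5.2370e+6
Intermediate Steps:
P(K) = 2 + K/6
h(D) = 5
B = 448819/3 (B = (-666 + 5)*((2 + (⅙)*22) - 232) = -661*((2 + 11/3) - 232) = -661*(17/3 - 232) = -661*(-679/3) = 448819/3 ≈ 1.4961e+5)
k(f) = -1 - f
B*k(-36) + 760 = 448819*(-1 - 1*(-36))/3 + 760 = 448819*(-1 + 36)/3 + 760 = (448819/3)*35 + 760 = 15708665/3 + 760 = 15710945/3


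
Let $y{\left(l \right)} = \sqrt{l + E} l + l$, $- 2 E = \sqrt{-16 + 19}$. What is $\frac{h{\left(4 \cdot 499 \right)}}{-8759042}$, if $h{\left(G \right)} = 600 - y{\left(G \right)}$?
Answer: $\frac{698}{4379521} + \frac{499 \sqrt{7984 - 2 \sqrt{3}}}{4379521} \approx 0.010338$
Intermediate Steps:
$E = - \frac{\sqrt{3}}{2}$ ($E = - \frac{\sqrt{-16 + 19}}{2} = - \frac{\sqrt{3}}{2} \approx -0.86602$)
$y{\left(l \right)} = l + l \sqrt{l - \frac{\sqrt{3}}{2}}$ ($y{\left(l \right)} = \sqrt{l - \frac{\sqrt{3}}{2}} l + l = l \sqrt{l - \frac{\sqrt{3}}{2}} + l = l + l \sqrt{l - \frac{\sqrt{3}}{2}}$)
$h{\left(G \right)} = 600 - \frac{G \left(2 + \sqrt{- 2 \sqrt{3} + 4 G}\right)}{2}$
$\frac{h{\left(4 \cdot 499 \right)}}{-8759042} = \frac{600 - \frac{4 \cdot 499 \left(2 + \sqrt{- 2 \sqrt{3} + 4 \cdot 4 \cdot 499}\right)}{2}}{-8759042} = \left(600 - 998 \left(2 + \sqrt{- 2 \sqrt{3} + 4 \cdot 1996}\right)\right) \left(- \frac{1}{8759042}\right) = \left(600 - 998 \left(2 + \sqrt{- 2 \sqrt{3} + 7984}\right)\right) \left(- \frac{1}{8759042}\right) = \left(600 - 998 \left(2 + \sqrt{7984 - 2 \sqrt{3}}\right)\right) \left(- \frac{1}{8759042}\right) = \left(600 - \left(1996 + 998 \sqrt{7984 - 2 \sqrt{3}}\right)\right) \left(- \frac{1}{8759042}\right) = \left(-1396 - 998 \sqrt{7984 - 2 \sqrt{3}}\right) \left(- \frac{1}{8759042}\right) = \frac{698}{4379521} + \frac{499 \sqrt{7984 - 2 \sqrt{3}}}{4379521}$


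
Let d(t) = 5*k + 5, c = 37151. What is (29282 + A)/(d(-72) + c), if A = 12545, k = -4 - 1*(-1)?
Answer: 41827/37141 ≈ 1.1262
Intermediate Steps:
k = -3 (k = -4 + 1 = -3)
d(t) = -10 (d(t) = 5*(-3) + 5 = -15 + 5 = -10)
(29282 + A)/(d(-72) + c) = (29282 + 12545)/(-10 + 37151) = 41827/37141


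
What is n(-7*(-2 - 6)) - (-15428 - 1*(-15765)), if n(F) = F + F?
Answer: -225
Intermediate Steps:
n(F) = 2*F
n(-7*(-2 - 6)) - (-15428 - 1*(-15765)) = 2*(-7*(-2 - 6)) - (-15428 - 1*(-15765)) = 2*(-7*(-8)) - (-15428 + 15765) = 2*56 - 1*337 = 112 - 337 = -225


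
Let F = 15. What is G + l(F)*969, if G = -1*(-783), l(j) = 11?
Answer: 11442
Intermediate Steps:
G = 783
G + l(F)*969 = 783 + 11*969 = 783 + 10659 = 11442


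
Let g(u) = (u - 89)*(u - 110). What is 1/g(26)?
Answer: 1/5292 ≈ 0.00018896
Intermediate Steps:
g(u) = (-110 + u)*(-89 + u) (g(u) = (-89 + u)*(-110 + u) = (-110 + u)*(-89 + u))
1/g(26) = 1/(9790 + 26² - 199*26) = 1/(9790 + 676 - 5174) = 1/5292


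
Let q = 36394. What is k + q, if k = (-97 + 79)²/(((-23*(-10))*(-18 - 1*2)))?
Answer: 41853019/1150 ≈ 36394.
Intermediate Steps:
k = -81/1150 (k = (-18)²/((230*(-18 - 2))) = 324/((230*(-20))) = 324/(-4600) = 324*(-1/4600) = -81/1150 ≈ -0.070435)
k + q = -81/1150 + 36394 = 41853019/1150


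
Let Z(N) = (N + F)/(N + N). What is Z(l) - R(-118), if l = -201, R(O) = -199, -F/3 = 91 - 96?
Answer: 13364/67 ≈ 199.46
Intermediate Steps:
F = 15 (F = -3*(91 - 96) = -3*(-5) = 15)
Z(N) = (15 + N)/(2*N) (Z(N) = (N + 15)/(N + N) = (15 + N)/((2*N)) = (15 + N)*(1/(2*N)) = (15 + N)/(2*N))
Z(l) - R(-118) = (½)*(15 - 201)/(-201) - 1*(-199) = (½)*(-1/201)*(-186) + 199 = 31/67 + 199 = 13364/67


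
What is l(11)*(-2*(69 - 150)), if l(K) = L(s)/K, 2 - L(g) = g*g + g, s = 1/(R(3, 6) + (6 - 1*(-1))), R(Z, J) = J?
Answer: 52488/1859 ≈ 28.235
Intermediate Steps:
s = 1/13 (s = 1/(6 + (6 - 1*(-1))) = 1/(6 + (6 + 1)) = 1/(6 + 7) = 1/13 ≈ 0.076923)
L(g) = 2 - g - g**2 (L(g) = 2 - (g*g + g) = 2 - (g**2 + g) = 2 - (g + g**2) = 2 + (-g - g**2) = 2 - g - g**2)
l(K) = 324/(169*K) (l(K) = (2 - 1*1/13 - (1/13)**2)/K = (2 - 1/13 - 1*1/169)/K = (2 - 1/13 - 1/169)/K = 324/(169*K))
l(11)*(-2*(69 - 150)) = ((324/169)/11)*(-2*(69 - 150)) = ((324/169)*(1/11))*(-2*(-81)) = (324/1859)*162 = 52488/1859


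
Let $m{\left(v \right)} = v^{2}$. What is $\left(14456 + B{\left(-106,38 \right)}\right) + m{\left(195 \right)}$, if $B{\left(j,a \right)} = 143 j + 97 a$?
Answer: $41009$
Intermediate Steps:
$B{\left(j,a \right)} = 97 a + 143 j$
$\left(14456 + B{\left(-106,38 \right)}\right) + m{\left(195 \right)} = \left(14456 + \left(97 \cdot 38 + 143 \left(-106\right)\right)\right) + 195^{2} = \left(14456 + \left(3686 - 15158\right)\right) + 38025 = \left(14456 - 11472\right) + 38025 = 2984 + 38025 = 41009$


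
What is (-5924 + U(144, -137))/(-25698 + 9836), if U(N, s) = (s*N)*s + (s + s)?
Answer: -1348269/7931 ≈ -170.00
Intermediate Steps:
U(N, s) = 2*s + N*s**2 (U(N, s) = (N*s)*s + 2*s = N*s**2 + 2*s = 2*s + N*s**2)
(-5924 + U(144, -137))/(-25698 + 9836) = (-5924 - 137*(2 + 144*(-137)))/(-25698 + 9836) = (-5924 - 137*(2 - 19728))/(-15862) = (-5924 - 137*(-19726))*(-1/15862) = (-5924 + 2702462)*(-1/15862) = 2696538*(-1/15862) = -1348269/7931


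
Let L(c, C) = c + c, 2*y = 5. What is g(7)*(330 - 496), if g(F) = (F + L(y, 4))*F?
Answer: -13944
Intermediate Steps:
y = 5/2 (y = (1/2)*5 = 5/2 ≈ 2.5000)
L(c, C) = 2*c
g(F) = F*(5 + F) (g(F) = (F + 2*(5/2))*F = (F + 5)*F = (5 + F)*F = F*(5 + F))
g(7)*(330 - 496) = (7*(5 + 7))*(330 - 496) = (7*12)*(-166) = 84*(-166) = -13944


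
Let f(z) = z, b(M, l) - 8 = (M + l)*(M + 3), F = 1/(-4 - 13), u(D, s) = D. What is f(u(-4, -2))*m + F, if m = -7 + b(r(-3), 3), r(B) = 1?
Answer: -1157/17 ≈ -68.059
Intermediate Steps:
F = -1/17 (F = 1/(-17) = -1/17 ≈ -0.058824)
b(M, l) = 8 + (3 + M)*(M + l) (b(M, l) = 8 + (M + l)*(M + 3) = 8 + (M + l)*(3 + M) = 8 + (3 + M)*(M + l))
m = 17 (m = -7 + (8 + 1² + 3*1 + 3*3 + 1*3) = -7 + (8 + 1 + 3 + 9 + 3) = -7 + 24 = 17)
f(u(-4, -2))*m + F = -4*17 - 1/17 = -68 - 1/17 = -1157/17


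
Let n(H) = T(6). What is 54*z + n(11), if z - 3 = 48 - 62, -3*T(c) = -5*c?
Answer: -584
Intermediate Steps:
T(c) = 5*c/3 (T(c) = -(-5)*c/3 = 5*c/3)
n(H) = 10 (n(H) = (5/3)*6 = 10)
z = -11 (z = 3 + (48 - 62) = 3 - 14 = -11)
54*z + n(11) = 54*(-11) + 10 = -594 + 10 = -584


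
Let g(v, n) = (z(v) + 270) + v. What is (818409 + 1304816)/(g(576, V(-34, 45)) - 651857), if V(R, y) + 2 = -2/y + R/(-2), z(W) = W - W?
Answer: -2123225/651011 ≈ -3.2614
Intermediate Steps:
z(W) = 0
V(R, y) = -2 - 2/y - R/2 (V(R, y) = -2 + (-2/y + R/(-2)) = -2 + (-2/y + R*(-½)) = -2 + (-2/y - R/2) = -2 - 2/y - R/2)
g(v, n) = 270 + v (g(v, n) = (0 + 270) + v = 270 + v)
(818409 + 1304816)/(g(576, V(-34, 45)) - 651857) = (818409 + 1304816)/((270 + 576) - 651857) = 2123225/(846 - 651857) = 2123225/(-651011) = 2123225*(-1/651011) = -2123225/651011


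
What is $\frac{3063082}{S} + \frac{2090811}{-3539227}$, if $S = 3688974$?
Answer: $\frac{42270204050}{176434005177} \approx 0.23958$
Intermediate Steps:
$\frac{3063082}{S} + \frac{2090811}{-3539227} = \frac{3063082}{3688974} + \frac{2090811}{-3539227} = 3063082 \cdot \frac{1}{3688974} + 2090811 \left(- \frac{1}{3539227}\right) = \frac{41393}{49851} - \frac{2090811}{3539227} = \frac{42270204050}{176434005177}$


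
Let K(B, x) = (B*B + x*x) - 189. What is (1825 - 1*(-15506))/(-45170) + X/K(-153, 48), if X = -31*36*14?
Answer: -31891459/32025530 ≈ -0.99581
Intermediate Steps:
K(B, x) = -189 + B² + x² (K(B, x) = (B² + x²) - 189 = -189 + B² + x²)
X = -15624 (X = -1116*14 = -15624)
(1825 - 1*(-15506))/(-45170) + X/K(-153, 48) = (1825 - 1*(-15506))/(-45170) - 15624/(-189 + (-153)² + 48²) = (1825 + 15506)*(-1/45170) - 15624/(-189 + 23409 + 2304) = 17331*(-1/45170) - 15624/25524 = -17331/45170 - 15624*1/25524 = -17331/45170 - 434/709 = -31891459/32025530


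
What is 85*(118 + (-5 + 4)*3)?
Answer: 9775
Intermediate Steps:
85*(118 + (-5 + 4)*3) = 85*(118 - 1*3) = 85*(118 - 3) = 85*115 = 9775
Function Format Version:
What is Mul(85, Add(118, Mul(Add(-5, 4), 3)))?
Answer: 9775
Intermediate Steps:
Mul(85, Add(118, Mul(Add(-5, 4), 3))) = Mul(85, Add(118, Mul(-1, 3))) = Mul(85, Add(118, -3)) = Mul(85, 115) = 9775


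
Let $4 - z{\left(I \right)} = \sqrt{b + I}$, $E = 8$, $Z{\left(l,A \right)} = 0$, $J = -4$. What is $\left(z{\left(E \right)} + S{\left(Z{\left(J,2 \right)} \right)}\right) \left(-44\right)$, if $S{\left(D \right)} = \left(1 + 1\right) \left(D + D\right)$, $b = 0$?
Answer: $-176 + 88 \sqrt{2} \approx -51.549$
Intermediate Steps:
$S{\left(D \right)} = 4 D$ ($S{\left(D \right)} = 2 \cdot 2 D = 4 D$)
$z{\left(I \right)} = 4 - \sqrt{I}$ ($z{\left(I \right)} = 4 - \sqrt{0 + I} = 4 - \sqrt{I}$)
$\left(z{\left(E \right)} + S{\left(Z{\left(J,2 \right)} \right)}\right) \left(-44\right) = \left(\left(4 - \sqrt{8}\right) + 4 \cdot 0\right) \left(-44\right) = \left(\left(4 - 2 \sqrt{2}\right) + 0\right) \left(-44\right) = \left(4 - 2 \sqrt{2}\right) \left(-44\right) = -176 + 88 \sqrt{2}$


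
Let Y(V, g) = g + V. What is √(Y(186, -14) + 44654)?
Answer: √44826 ≈ 211.72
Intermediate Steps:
Y(V, g) = V + g
√(Y(186, -14) + 44654) = √((186 - 14) + 44654) = √(172 + 44654) = √44826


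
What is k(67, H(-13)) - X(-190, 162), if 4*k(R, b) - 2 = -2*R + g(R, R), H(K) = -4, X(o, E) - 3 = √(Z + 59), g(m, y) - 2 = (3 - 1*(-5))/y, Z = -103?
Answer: -4753/134 - 2*I*√11 ≈ -35.47 - 6.6332*I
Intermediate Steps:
g(m, y) = 2 + 8/y (g(m, y) = 2 + (3 - 1*(-5))/y = 2 + (3 + 5)/y = 2 + 8/y)
X(o, E) = 3 + 2*I*√11 (X(o, E) = 3 + √(-103 + 59) = 3 + √(-44) = 3 + 2*I*√11)
k(R, b) = 1 + 2/R - R/2 (k(R, b) = ½ + (-2*R + (2 + 8/R))/4 = ½ + (2 - 2*R + 8/R)/4 = ½ + (½ + 2/R - R/2) = 1 + 2/R - R/2)
k(67, H(-13)) - X(-190, 162) = (1 + 2/67 - ½*67) - (3 + 2*I*√11) = (1 + 2*(1/67) - 67/2) + (-3 - 2*I*√11) = (1 + 2/67 - 67/2) + (-3 - 2*I*√11) = -4351/134 + (-3 - 2*I*√11) = -4753/134 - 2*I*√11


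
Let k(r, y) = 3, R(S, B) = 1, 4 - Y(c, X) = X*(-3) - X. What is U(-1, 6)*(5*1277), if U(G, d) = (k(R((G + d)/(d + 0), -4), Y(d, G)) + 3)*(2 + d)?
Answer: 306480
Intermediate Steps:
Y(c, X) = 4 + 4*X (Y(c, X) = 4 - (X*(-3) - X) = 4 - (-3*X - X) = 4 - (-4)*X = 4 + 4*X)
U(G, d) = 12 + 6*d (U(G, d) = (3 + 3)*(2 + d) = 6*(2 + d) = 12 + 6*d)
U(-1, 6)*(5*1277) = (12 + 6*6)*(5*1277) = (12 + 36)*6385 = 48*6385 = 306480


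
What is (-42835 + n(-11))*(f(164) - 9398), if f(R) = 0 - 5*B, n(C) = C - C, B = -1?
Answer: 402349155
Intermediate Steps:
n(C) = 0
f(R) = 5 (f(R) = 0 - 5*(-1) = 0 + 5 = 5)
(-42835 + n(-11))*(f(164) - 9398) = (-42835 + 0)*(5 - 9398) = -42835*(-9393) = 402349155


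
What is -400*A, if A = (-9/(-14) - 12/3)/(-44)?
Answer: -2350/77 ≈ -30.519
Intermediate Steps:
A = 47/616 (A = (-9*(-1/14) - 12*⅓)*(-1/44) = (9/14 - 4)*(-1/44) = -47/14*(-1/44) = 47/616 ≈ 0.076299)
-400*A = -400*47/616 = -2350/77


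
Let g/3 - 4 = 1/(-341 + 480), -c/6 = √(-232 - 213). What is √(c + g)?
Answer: √(232269 - 115926*I*√445)/139 ≈ 8.3415 - 7.5868*I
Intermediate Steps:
c = -6*I*√445 (c = -6*√(-232 - 213) = -6*I*√445 ≈ -126.57*I)
g = 1671/139 (g = 12 + 3/(-341 + 480) = 12 + 3/139 = 1671/139 ≈ 12.022)
√(c + g) = √(-6*I*√445 + 1671/139) = √(1671/139 - 6*I*√445)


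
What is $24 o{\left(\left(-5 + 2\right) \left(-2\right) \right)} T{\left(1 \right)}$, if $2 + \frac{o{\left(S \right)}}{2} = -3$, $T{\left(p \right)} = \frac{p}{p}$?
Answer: $-240$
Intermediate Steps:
$T{\left(p \right)} = 1$
$o{\left(S \right)} = -10$ ($o{\left(S \right)} = -4 + 2 \left(-3\right) = -4 - 6 = -10$)
$24 o{\left(\left(-5 + 2\right) \left(-2\right) \right)} T{\left(1 \right)} = 24 \left(-10\right) 1 = \left(-240\right) 1 = -240$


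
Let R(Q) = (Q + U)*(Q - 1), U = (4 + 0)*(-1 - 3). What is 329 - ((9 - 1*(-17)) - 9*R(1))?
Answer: 303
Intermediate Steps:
U = -16 (U = 4*(-4) = -16)
R(Q) = (-1 + Q)*(-16 + Q) (R(Q) = (Q - 16)*(Q - 1) = (-16 + Q)*(-1 + Q) = (-1 + Q)*(-16 + Q))
329 - ((9 - 1*(-17)) - 9*R(1)) = 329 - ((9 - 1*(-17)) - 9*(16 + 1² - 17*1)) = 329 - ((9 + 17) - 9*(16 + 1 - 17)) = 329 - (26 - 9*0) = 329 - (26 + 0) = 329 - 1*26 = 329 - 26 = 303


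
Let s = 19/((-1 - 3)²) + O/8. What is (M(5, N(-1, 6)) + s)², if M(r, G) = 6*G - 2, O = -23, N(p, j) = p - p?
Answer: 3481/256 ≈ 13.598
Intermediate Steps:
N(p, j) = 0
M(r, G) = -2 + 6*G
s = -27/16 (s = 19/((-1 - 3)²) - 23/8 = 19/((-4)²) - 23*⅛ = 19/16 - 23/8 = -27/16 ≈ -1.6875)
(M(5, N(-1, 6)) + s)² = ((-2 + 6*0) - 27/16)² = ((-2 + 0) - 27/16)² = (-2 - 27/16)² = (-59/16)² = 3481/256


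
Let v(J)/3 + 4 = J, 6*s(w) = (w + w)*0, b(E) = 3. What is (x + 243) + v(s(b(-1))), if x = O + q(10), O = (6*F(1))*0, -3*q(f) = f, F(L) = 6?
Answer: 683/3 ≈ 227.67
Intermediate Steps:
q(f) = -f/3
O = 0 (O = (6*6)*0 = 36*0 = 0)
s(w) = 0 (s(w) = ((w + w)*0)/6 = ((2*w)*0)/6 = (⅙)*0 = 0)
x = -10/3 (x = 0 - ⅓*10 = 0 - 10/3 = -10/3 ≈ -3.3333)
v(J) = -12 + 3*J
(x + 243) + v(s(b(-1))) = (-10/3 + 243) + (-12 + 3*0) = 719/3 + (-12 + 0) = 719/3 - 12 = 683/3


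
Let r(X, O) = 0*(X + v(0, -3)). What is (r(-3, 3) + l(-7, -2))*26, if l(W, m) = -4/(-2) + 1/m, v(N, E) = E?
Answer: 39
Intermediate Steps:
r(X, O) = 0 (r(X, O) = 0*(X - 3) = 0*(-3 + X) = 0)
l(W, m) = 2 + 1/m (l(W, m) = -4*(-½) + 1/m = 2 + 1/m)
(r(-3, 3) + l(-7, -2))*26 = (0 + (2 + 1/(-2)))*26 = (0 + (2 - ½))*26 = (0 + 3/2)*26 = (3/2)*26 = 39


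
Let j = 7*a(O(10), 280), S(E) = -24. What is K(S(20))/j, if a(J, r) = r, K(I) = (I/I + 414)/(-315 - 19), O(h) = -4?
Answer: -83/130928 ≈ -0.00063394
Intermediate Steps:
K(I) = -415/334 (K(I) = (1 + 414)/(-334) = 415*(-1/334) = -415/334)
j = 1960 (j = 7*280 = 1960)
K(S(20))/j = -415/334/1960 = -415/334*1/1960 = -83/130928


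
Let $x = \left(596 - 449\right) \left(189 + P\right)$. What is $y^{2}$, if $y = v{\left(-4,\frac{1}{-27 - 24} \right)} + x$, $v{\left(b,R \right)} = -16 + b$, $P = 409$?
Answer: $7723948996$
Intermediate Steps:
$x = 87906$ ($x = \left(596 - 449\right) \left(189 + 409\right) = 147 \cdot 598 = 87906$)
$y = 87886$ ($y = \left(-16 - 4\right) + 87906 = -20 + 87906 = 87886$)
$y^{2} = 87886^{2} = 7723948996$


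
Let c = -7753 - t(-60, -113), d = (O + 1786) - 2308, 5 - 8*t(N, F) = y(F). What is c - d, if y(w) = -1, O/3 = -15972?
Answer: 162737/4 ≈ 40684.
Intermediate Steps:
O = -47916 (O = 3*(-15972) = -47916)
t(N, F) = ¾ (t(N, F) = 5/8 - ⅛*(-1) = 5/8 + ⅛ = ¾)
d = -48438 (d = (-47916 + 1786) - 2308 = -46130 - 2308 = -48438)
c = -31015/4 (c = -7753 - 1*¾ = -7753 - ¾ = -31015/4 ≈ -7753.8)
c - d = -31015/4 - 1*(-48438) = -31015/4 + 48438 = 162737/4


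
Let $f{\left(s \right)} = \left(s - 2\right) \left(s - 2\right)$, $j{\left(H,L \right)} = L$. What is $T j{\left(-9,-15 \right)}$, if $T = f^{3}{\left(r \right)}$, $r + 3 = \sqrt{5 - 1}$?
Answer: $-10935$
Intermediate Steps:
$r = -1$ ($r = -3 + \sqrt{5 - 1} = -3 + \sqrt{4} = -3 + 2 = -1$)
$f{\left(s \right)} = \left(-2 + s\right)^{2}$ ($f{\left(s \right)} = \left(-2 + s\right) \left(-2 + s\right) = \left(-2 + s\right)^{2}$)
$T = 729$ ($T = \left(\left(-2 - 1\right)^{2}\right)^{3} = \left(\left(-3\right)^{2}\right)^{3} = 9^{3} = 729$)
$T j{\left(-9,-15 \right)} = 729 \left(-15\right) = -10935$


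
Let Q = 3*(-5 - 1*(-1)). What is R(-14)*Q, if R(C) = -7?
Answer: 84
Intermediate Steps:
Q = -12 (Q = 3*(-5 + 1) = 3*(-4) = -12)
R(-14)*Q = -7*(-12) = 84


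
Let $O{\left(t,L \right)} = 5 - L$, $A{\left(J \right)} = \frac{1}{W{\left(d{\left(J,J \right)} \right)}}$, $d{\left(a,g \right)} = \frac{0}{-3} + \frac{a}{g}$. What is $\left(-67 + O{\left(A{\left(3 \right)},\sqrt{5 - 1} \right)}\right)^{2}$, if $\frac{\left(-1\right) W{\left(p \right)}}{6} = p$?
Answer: $4096$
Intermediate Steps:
$d{\left(a,g \right)} = \frac{a}{g}$ ($d{\left(a,g \right)} = 0 \left(- \frac{1}{3}\right) + \frac{a}{g} = 0 + \frac{a}{g} = \frac{a}{g}$)
$W{\left(p \right)} = - 6 p$
$A{\left(J \right)} = - \frac{1}{6}$ ($A{\left(J \right)} = \frac{1}{\left(-6\right) \frac{J}{J}} = \frac{1}{\left(-6\right) 1} = \frac{1}{-6} = - \frac{1}{6}$)
$\left(-67 + O{\left(A{\left(3 \right)},\sqrt{5 - 1} \right)}\right)^{2} = \left(-67 + \left(5 - \sqrt{5 - 1}\right)\right)^{2} = \left(-67 + \left(5 - \sqrt{4}\right)\right)^{2} = \left(-67 + \left(5 - 2\right)\right)^{2} = \left(-67 + 3\right)^{2} = \left(-64\right)^{2} = 4096$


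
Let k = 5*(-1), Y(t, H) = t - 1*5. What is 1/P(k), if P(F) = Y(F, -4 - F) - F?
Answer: -⅕ ≈ -0.20000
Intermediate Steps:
Y(t, H) = -5 + t (Y(t, H) = t - 5 = -5 + t)
k = -5
P(F) = -5 (P(F) = (-5 + F) - F = -5)
1/P(k) = 1/(-5) = -⅕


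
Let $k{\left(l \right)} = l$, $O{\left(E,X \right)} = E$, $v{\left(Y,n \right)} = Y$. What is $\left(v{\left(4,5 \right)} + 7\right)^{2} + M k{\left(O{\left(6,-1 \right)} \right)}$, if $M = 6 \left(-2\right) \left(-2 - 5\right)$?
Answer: $625$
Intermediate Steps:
$M = 84$ ($M = - 12 \left(-2 - 5\right) = \left(-12\right) \left(-7\right) = 84$)
$\left(v{\left(4,5 \right)} + 7\right)^{2} + M k{\left(O{\left(6,-1 \right)} \right)} = \left(4 + 7\right)^{2} + 84 \cdot 6 = 11^{2} + 504 = 121 + 504 = 625$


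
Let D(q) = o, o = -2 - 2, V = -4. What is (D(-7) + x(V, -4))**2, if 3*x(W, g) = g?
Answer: 256/9 ≈ 28.444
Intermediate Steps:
x(W, g) = g/3
o = -4
D(q) = -4
(D(-7) + x(V, -4))**2 = (-4 + (1/3)*(-4))**2 = (-4 - 4/3)**2 = (-16/3)**2 = 256/9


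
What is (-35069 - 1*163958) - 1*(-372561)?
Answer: 173534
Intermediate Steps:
(-35069 - 1*163958) - 1*(-372561) = (-35069 - 163958) + 372561 = -199027 + 372561 = 173534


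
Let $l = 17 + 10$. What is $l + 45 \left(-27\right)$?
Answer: $-1188$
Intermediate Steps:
$l = 27$
$l + 45 \left(-27\right) = 27 + 45 \left(-27\right) = 27 - 1215 = -1188$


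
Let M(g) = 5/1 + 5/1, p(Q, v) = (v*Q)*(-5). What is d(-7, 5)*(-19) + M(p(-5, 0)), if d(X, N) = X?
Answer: 143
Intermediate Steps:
p(Q, v) = -5*Q*v (p(Q, v) = (Q*v)*(-5) = -5*Q*v)
M(g) = 10 (M(g) = 5*1 + 5*1 = 5 + 5 = 10)
d(-7, 5)*(-19) + M(p(-5, 0)) = -7*(-19) + 10 = 133 + 10 = 143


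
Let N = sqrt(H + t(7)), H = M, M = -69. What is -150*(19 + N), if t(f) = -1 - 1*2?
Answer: -2850 - 900*I*sqrt(2) ≈ -2850.0 - 1272.8*I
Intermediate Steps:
t(f) = -3 (t(f) = -1 - 2 = -3)
H = -69
N = 6*I*sqrt(2) (N = sqrt(-69 - 3) = sqrt(-72) = 6*I*sqrt(2) ≈ 8.4853*I)
-150*(19 + N) = -150*(19 + 6*I*sqrt(2)) = -2850 - 900*I*sqrt(2)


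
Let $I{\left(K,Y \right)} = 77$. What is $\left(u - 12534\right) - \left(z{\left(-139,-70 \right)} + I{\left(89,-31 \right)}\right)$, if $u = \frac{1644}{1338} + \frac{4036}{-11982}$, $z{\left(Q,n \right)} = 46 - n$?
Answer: $- \frac{17001991391}{1335993} \approx -12726.0$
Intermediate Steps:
$u = \frac{1191520}{1335993}$ ($u = 1644 \cdot \frac{1}{1338} + 4036 \left(- \frac{1}{11982}\right) = \frac{274}{223} - \frac{2018}{5991} = \frac{1191520}{1335993} \approx 0.89186$)
$\left(u - 12534\right) - \left(z{\left(-139,-70 \right)} + I{\left(89,-31 \right)}\right) = \left(\frac{1191520}{1335993} - 12534\right) - \left(\left(46 - -70\right) + 77\right) = - \frac{16744144742}{1335993} - \left(\left(46 + 70\right) + 77\right) = - \frac{16744144742}{1335993} - \left(116 + 77\right) = - \frac{16744144742}{1335993} - 193 = - \frac{17001991391}{1335993}$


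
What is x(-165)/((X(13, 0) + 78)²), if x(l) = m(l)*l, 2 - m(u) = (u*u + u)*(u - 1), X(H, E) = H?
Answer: -741173730/8281 ≈ -89503.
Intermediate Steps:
m(u) = 2 - (-1 + u)*(u + u²) (m(u) = 2 - (u*u + u)*(u - 1) = 2 - (u² + u)*(-1 + u) = 2 - (u + u²)*(-1 + u) = 2 - (-1 + u)*(u + u²))
x(l) = l*(2 + l - l³) (x(l) = (2 + l - l³)*l = l*(2 + l - l³))
x(-165)/((X(13, 0) + 78)²) = (-165*(2 - 165 - 1*(-165)³))/((13 + 78)²) = (-165*(2 - 165 - 1*(-4492125)))/(91²) = -165*(2 - 165 + 4492125)/8281 = -165*4491962*(1/8281) = -741173730*1/8281 = -741173730/8281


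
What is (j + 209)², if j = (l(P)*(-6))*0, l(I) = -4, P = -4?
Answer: 43681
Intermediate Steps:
j = 0 (j = -4*(-6)*0 = 24*0 = 0)
(j + 209)² = (0 + 209)² = 209² = 43681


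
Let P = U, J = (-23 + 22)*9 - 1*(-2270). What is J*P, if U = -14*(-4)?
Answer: 126616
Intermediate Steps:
J = 2261 (J = -1*9 + 2270 = -9 + 2270 = 2261)
U = 56
P = 56
J*P = 2261*56 = 126616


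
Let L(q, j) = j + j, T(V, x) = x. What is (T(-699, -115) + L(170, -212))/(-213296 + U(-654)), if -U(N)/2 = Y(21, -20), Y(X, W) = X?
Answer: 539/213338 ≈ 0.0025265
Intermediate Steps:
U(N) = -42 (U(N) = -2*21 = -42)
L(q, j) = 2*j
(T(-699, -115) + L(170, -212))/(-213296 + U(-654)) = (-115 + 2*(-212))/(-213296 - 42) = (-115 - 424)/(-213338) = -539*(-1/213338) = 539/213338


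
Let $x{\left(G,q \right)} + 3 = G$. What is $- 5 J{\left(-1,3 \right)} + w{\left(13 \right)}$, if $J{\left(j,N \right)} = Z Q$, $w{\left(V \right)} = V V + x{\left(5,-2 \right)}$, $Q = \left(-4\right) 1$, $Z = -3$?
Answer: $111$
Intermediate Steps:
$Q = -4$
$x{\left(G,q \right)} = -3 + G$
$w{\left(V \right)} = 2 + V^{2}$ ($w{\left(V \right)} = V V + \left(-3 + 5\right) = V^{2} + 2 = 2 + V^{2}$)
$J{\left(j,N \right)} = 12$ ($J{\left(j,N \right)} = \left(-3\right) \left(-4\right) = 12$)
$- 5 J{\left(-1,3 \right)} + w{\left(13 \right)} = \left(-5\right) 12 + \left(2 + 13^{2}\right) = -60 + \left(2 + 169\right) = -60 + 171 = 111$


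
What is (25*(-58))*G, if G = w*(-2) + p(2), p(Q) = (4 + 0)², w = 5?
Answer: -8700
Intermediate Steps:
p(Q) = 16 (p(Q) = 4² = 16)
G = 6 (G = 5*(-2) + 16 = -10 + 16 = 6)
(25*(-58))*G = (25*(-58))*6 = -1450*6 = -8700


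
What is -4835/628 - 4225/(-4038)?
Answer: -8435215/1267932 ≈ -6.6527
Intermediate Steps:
-4835/628 - 4225/(-4038) = -4835*1/628 - 4225*(-1/4038) = -4835/628 + 4225/4038 = -8435215/1267932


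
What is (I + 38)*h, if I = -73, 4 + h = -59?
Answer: 2205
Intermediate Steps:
h = -63 (h = -4 - 59 = -63)
(I + 38)*h = (-73 + 38)*(-63) = -35*(-63) = 2205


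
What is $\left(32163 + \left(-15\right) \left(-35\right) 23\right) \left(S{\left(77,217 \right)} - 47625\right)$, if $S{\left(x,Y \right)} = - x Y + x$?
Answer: $-2842601166$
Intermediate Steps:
$S{\left(x,Y \right)} = x - Y x$ ($S{\left(x,Y \right)} = - Y x + x = x - Y x$)
$\left(32163 + \left(-15\right) \left(-35\right) 23\right) \left(S{\left(77,217 \right)} - 47625\right) = \left(32163 + \left(-15\right) \left(-35\right) 23\right) \left(77 \left(1 - 217\right) - 47625\right) = \left(32163 + 525 \cdot 23\right) \left(77 \left(1 - 217\right) - 47625\right) = \left(32163 + 12075\right) \left(77 \left(-216\right) - 47625\right) = 44238 \left(-16632 - 47625\right) = 44238 \left(-64257\right) = -2842601166$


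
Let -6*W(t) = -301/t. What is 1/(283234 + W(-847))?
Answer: 726/205627841 ≈ 3.5307e-6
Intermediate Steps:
W(t) = 301/(6*t) (W(t) = -(-301)/(6*t) = 301/(6*t))
1/(283234 + W(-847)) = 1/(283234 + (301/6)/(-847)) = 1/(283234 + (301/6)*(-1/847)) = 1/(283234 - 43/726) = 1/(205627841/726) = 726/205627841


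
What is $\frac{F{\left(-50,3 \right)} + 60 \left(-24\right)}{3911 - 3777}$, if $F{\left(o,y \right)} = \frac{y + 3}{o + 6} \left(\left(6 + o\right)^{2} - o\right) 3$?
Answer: $- \frac{24777}{1474} \approx -16.809$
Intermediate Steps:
$F{\left(o,y \right)} = \frac{3 \left(3 + y\right) \left(\left(6 + o\right)^{2} - o\right)}{6 + o}$ ($F{\left(o,y \right)} = \frac{3 + y}{6 + o} \left(\left(6 + o\right)^{2} - o\right) 3 = \frac{\left(3 + y\right) \left(\left(6 + o\right)^{2} - o\right)}{6 + o} 3 = \frac{3 \left(3 + y\right) \left(\left(6 + o\right)^{2} - o\right)}{6 + o}$)
$\frac{F{\left(-50,3 \right)} + 60 \left(-24\right)}{3911 - 3777} = \frac{\frac{3 \left(\left(-3\right) \left(-50\right) + \left(6 - 50\right) \left(18 + 3 \left(-50\right) + 6 \cdot 3 - 150\right) - \left(-50\right) 3\right)}{6 - 50} + 60 \left(-24\right)}{3911 - 3777} = \frac{\frac{3 \left(150 - 44 \left(18 - 150 + 18 - 150\right) + 150\right)}{-44} - 1440}{134} = \left(3 \left(- \frac{1}{44}\right) \left(150 - -11616 + 150\right) - 1440\right) \frac{1}{134} = \left(3 \left(- \frac{1}{44}\right) \left(150 + 11616 + 150\right) - 1440\right) \frac{1}{134} = \left(3 \left(- \frac{1}{44}\right) 11916 - 1440\right) \frac{1}{134} = \left(- \frac{8937}{11} - 1440\right) \frac{1}{134} = \left(- \frac{24777}{11}\right) \frac{1}{134} = - \frac{24777}{1474}$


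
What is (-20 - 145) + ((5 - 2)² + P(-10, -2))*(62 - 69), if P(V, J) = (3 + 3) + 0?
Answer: -270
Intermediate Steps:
P(V, J) = 6 (P(V, J) = 6 + 0 = 6)
(-20 - 145) + ((5 - 2)² + P(-10, -2))*(62 - 69) = (-20 - 145) + ((5 - 2)² + 6)*(62 - 69) = -165 + (3² + 6)*(-7) = -165 + (9 + 6)*(-7) = -165 + 15*(-7) = -165 - 105 = -270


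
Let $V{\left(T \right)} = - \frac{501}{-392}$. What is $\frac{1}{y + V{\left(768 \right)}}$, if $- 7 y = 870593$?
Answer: $- \frac{392}{48752707} \approx -8.0406 \cdot 10^{-6}$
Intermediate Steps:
$V{\left(T \right)} = \frac{501}{392}$ ($V{\left(T \right)} = \left(-501\right) \left(- \frac{1}{392}\right) = \frac{501}{392}$)
$y = - \frac{870593}{7}$ ($y = \left(- \frac{1}{7}\right) 870593 = - \frac{870593}{7} \approx -1.2437 \cdot 10^{5}$)
$\frac{1}{y + V{\left(768 \right)}} = \frac{1}{- \frac{870593}{7} + \frac{501}{392}} = \frac{1}{- \frac{48752707}{392}} = - \frac{392}{48752707}$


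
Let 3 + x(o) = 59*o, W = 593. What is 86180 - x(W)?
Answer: 51196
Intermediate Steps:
x(o) = -3 + 59*o
86180 - x(W) = 86180 - (-3 + 59*593) = 86180 - (-3 + 34987) = 86180 - 1*34984 = 86180 - 34984 = 51196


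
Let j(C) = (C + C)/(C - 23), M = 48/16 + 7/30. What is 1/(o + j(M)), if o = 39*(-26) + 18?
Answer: -593/590822 ≈ -0.0010037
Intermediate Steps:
M = 97/30 (M = 48*(1/16) + 7*(1/30) = 3 + 7/30 = 97/30 ≈ 3.2333)
j(C) = 2*C/(-23 + C) (j(C) = (2*C)/(-23 + C) = 2*C/(-23 + C))
o = -996 (o = -1014 + 18 = -996)
1/(o + j(M)) = 1/(-996 + 2*(97/30)/(-23 + 97/30)) = 1/(-996 + 2*(97/30)/(-593/30)) = 1/(-996 + 2*(97/30)*(-30/593)) = 1/(-996 - 194/593) = 1/(-590822/593) = -593/590822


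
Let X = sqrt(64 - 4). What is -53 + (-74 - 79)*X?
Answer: -53 - 306*sqrt(15) ≈ -1238.1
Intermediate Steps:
X = 2*sqrt(15) (X = sqrt(60) = 2*sqrt(15) ≈ 7.7460)
-53 + (-74 - 79)*X = -53 + (-74 - 79)*(2*sqrt(15)) = -53 - 306*sqrt(15)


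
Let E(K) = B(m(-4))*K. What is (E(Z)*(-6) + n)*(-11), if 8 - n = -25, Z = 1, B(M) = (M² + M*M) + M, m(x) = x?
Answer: 1485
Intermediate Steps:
B(M) = M + 2*M² (B(M) = (M² + M²) + M = 2*M² + M = M + 2*M²)
E(K) = 28*K (E(K) = (-4*(1 + 2*(-4)))*K = (-4*(1 - 8))*K = (-4*(-7))*K = 28*K)
n = 33 (n = 8 - 1*(-25) = 8 + 25 = 33)
(E(Z)*(-6) + n)*(-11) = ((28*1)*(-6) + 33)*(-11) = (28*(-6) + 33)*(-11) = (-168 + 33)*(-11) = -135*(-11) = 1485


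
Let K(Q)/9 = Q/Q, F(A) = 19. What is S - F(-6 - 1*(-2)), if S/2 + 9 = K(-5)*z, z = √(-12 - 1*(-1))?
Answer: -37 + 18*I*√11 ≈ -37.0 + 59.699*I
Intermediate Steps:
K(Q) = 9 (K(Q) = 9*(Q/Q) = 9*1 = 9)
z = I*√11 (z = √(-12 + 1) = √(-11) = I*√11 ≈ 3.3166*I)
S = -18 + 18*I*√11 (S = -18 + 2*(9*(I*√11)) = -18 + 2*(9*I*√11) = -18 + 18*I*√11 ≈ -18.0 + 59.699*I)
S - F(-6 - 1*(-2)) = (-18 + 18*I*√11) - 1*19 = (-18 + 18*I*√11) - 19 = -37 + 18*I*√11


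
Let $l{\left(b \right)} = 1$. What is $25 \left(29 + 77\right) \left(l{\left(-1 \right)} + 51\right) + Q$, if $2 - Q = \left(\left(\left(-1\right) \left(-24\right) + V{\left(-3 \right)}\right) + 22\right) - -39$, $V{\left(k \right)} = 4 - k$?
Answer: $137710$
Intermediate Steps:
$Q = -90$ ($Q = 2 - \left(\left(\left(\left(-1\right) \left(-24\right) + \left(4 - -3\right)\right) + 22\right) - -39\right) = 2 - \left(\left(\left(24 + \left(4 + 3\right)\right) + 22\right) + 39\right) = 2 - \left(\left(\left(24 + 7\right) + 22\right) + 39\right) = 2 - \left(\left(31 + 22\right) + 39\right) = 2 - \left(53 + 39\right) = 2 - 92 = -90$)
$25 \left(29 + 77\right) \left(l{\left(-1 \right)} + 51\right) + Q = 25 \left(29 + 77\right) \left(1 + 51\right) - 90 = 25 \cdot 106 \cdot 52 - 90 = 25 \cdot 5512 - 90 = 137800 - 90 = 137710$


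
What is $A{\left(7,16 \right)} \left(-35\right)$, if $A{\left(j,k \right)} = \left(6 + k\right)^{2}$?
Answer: $-16940$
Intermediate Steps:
$A{\left(7,16 \right)} \left(-35\right) = \left(6 + 16\right)^{2} \left(-35\right) = 22^{2} \left(-35\right) = 484 \left(-35\right) = -16940$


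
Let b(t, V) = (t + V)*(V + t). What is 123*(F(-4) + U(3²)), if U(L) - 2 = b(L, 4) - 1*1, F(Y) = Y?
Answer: 20418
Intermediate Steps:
b(t, V) = (V + t)² (b(t, V) = (V + t)*(V + t) = (V + t)²)
U(L) = 1 + (4 + L)² (U(L) = 2 + ((4 + L)² - 1*1) = 2 + ((4 + L)² - 1) = 2 + (-1 + (4 + L)²) = 1 + (4 + L)²)
123*(F(-4) + U(3²)) = 123*(-4 + (1 + (4 + 3²)²)) = 123*(-4 + (1 + (4 + 9)²)) = 123*(-4 + (1 + 13²)) = 123*(-4 + (1 + 169)) = 123*(-4 + 170) = 123*166 = 20418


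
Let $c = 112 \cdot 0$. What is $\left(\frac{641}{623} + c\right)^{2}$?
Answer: $\frac{410881}{388129} \approx 1.0586$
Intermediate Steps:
$c = 0$
$\left(\frac{641}{623} + c\right)^{2} = \left(\frac{641}{623} + 0\right)^{2} = \left(\frac{641}{623}\right)^{2} = \frac{410881}{388129}$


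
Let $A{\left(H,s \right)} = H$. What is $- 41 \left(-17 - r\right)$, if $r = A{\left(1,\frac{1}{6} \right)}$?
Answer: $738$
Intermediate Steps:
$r = 1$
$- 41 \left(-17 - r\right) = - 41 \left(-17 - 1\right) = \left(-41\right) \left(-18\right) = 738$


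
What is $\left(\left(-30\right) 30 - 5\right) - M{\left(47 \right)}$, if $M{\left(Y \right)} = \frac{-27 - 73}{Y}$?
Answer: $- \frac{42435}{47} \approx -902.87$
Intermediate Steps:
$M{\left(Y \right)} = - \frac{100}{Y}$
$\left(\left(-30\right) 30 - 5\right) - M{\left(47 \right)} = \left(\left(-30\right) 30 - 5\right) - - \frac{100}{47} = \left(-900 - 5\right) - \left(-100\right) \frac{1}{47} = -905 - - \frac{100}{47} = -905 + \frac{100}{47} = - \frac{42435}{47}$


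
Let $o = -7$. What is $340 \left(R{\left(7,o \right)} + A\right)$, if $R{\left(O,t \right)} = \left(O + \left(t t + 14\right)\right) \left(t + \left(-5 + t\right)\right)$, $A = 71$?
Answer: $-428060$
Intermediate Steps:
$R{\left(O,t \right)} = \left(-5 + 2 t\right) \left(14 + O + t^{2}\right)$ ($R{\left(O,t \right)} = \left(O + \left(t^{2} + 14\right)\right) \left(-5 + 2 t\right) = \left(O + \left(14 + t^{2}\right)\right) \left(-5 + 2 t\right) = \left(14 + O + t^{2}\right) \left(-5 + 2 t\right) = \left(-5 + 2 t\right) \left(14 + O + t^{2}\right)$)
$340 \left(R{\left(7,o \right)} + A\right) = 340 \left(\left(-70 - 35 - 5 \left(-7\right)^{2} + 2 \left(-7\right)^{3} + 28 \left(-7\right) + 2 \cdot 7 \left(-7\right)\right) + 71\right) = 340 \left(\left(-70 - 35 - 245 + 2 \left(-343\right) - 196 - 98\right) + 71\right) = 340 \left(\left(-70 - 35 - 245 - 686 - 196 - 98\right) + 71\right) = 340 \left(-1330 + 71\right) = 340 \left(-1259\right) = -428060$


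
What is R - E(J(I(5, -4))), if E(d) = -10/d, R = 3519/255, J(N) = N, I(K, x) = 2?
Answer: 94/5 ≈ 18.800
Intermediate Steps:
R = 69/5 (R = 3519*(1/255) = 69/5 ≈ 13.800)
R - E(J(I(5, -4))) = 69/5 - (-10)/2 = 69/5 - 1*(-5) = 69/5 + 5 = 94/5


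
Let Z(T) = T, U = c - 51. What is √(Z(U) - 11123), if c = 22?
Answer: 4*I*√697 ≈ 105.6*I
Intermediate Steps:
U = -29 (U = 22 - 51 = -29)
√(Z(U) - 11123) = √(-29 - 11123) = √(-11152) = 4*I*√697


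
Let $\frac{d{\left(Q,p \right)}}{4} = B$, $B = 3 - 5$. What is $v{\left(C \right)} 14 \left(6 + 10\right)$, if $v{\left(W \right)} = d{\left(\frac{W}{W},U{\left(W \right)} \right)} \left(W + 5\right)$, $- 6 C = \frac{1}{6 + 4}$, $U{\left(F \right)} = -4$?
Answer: $- \frac{133952}{15} \approx -8930.1$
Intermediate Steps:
$B = -2$
$d{\left(Q,p \right)} = -8$ ($d{\left(Q,p \right)} = 4 \left(-2\right) = -8$)
$C = - \frac{1}{60}$ ($C = - \frac{1}{6 \left(6 + 4\right)} = - \frac{1}{6 \cdot 10} = \left(- \frac{1}{6}\right) \frac{1}{10} = - \frac{1}{60} \approx -0.016667$)
$v{\left(W \right)} = -40 - 8 W$ ($v{\left(W \right)} = - 8 \left(W + 5\right) = - 8 \left(5 + W\right) = -40 - 8 W$)
$v{\left(C \right)} 14 \left(6 + 10\right) = \left(-40 - - \frac{2}{15}\right) 14 \left(6 + 10\right) = \left(-40 + \frac{2}{15}\right) 14 \cdot 16 = \left(- \frac{598}{15}\right) 224 = - \frac{133952}{15}$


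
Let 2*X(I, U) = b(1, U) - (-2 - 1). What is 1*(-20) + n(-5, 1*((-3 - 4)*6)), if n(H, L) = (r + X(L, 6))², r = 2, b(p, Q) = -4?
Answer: -71/4 ≈ -17.750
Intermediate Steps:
X(I, U) = -½ (X(I, U) = (-4 - (-2 - 1))/2 = (-4 - 1*(-3))/2 = (-4 + 3)/2 = (½)*(-1) = -½)
n(H, L) = 9/4 (n(H, L) = (2 - ½)² = (3/2)² = 9/4)
1*(-20) + n(-5, 1*((-3 - 4)*6)) = 1*(-20) + 9/4 = -20 + 9/4 = -71/4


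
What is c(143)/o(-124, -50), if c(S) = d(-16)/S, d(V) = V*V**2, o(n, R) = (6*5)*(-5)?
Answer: 2048/10725 ≈ 0.19096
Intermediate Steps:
o(n, R) = -150 (o(n, R) = 30*(-5) = -150)
d(V) = V**3
c(S) = -4096/S (c(S) = (-16)**3/S = -4096/S)
c(143)/o(-124, -50) = -4096/143/(-150) = -4096*1/143*(-1/150) = -4096/143*(-1/150) = 2048/10725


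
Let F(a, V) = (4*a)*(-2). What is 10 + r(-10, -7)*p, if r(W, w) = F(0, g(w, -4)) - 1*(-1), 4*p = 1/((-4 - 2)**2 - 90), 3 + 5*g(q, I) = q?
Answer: 2159/216 ≈ 9.9954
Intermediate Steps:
g(q, I) = -3/5 + q/5
F(a, V) = -8*a
p = -1/216 (p = 1/(4*((-4 - 2)**2 - 90)) = 1/(4*((-6)**2 - 90)) = 1/(4*(36 - 90)) = (1/4)/(-54) = (1/4)*(-1/54) = -1/216 ≈ -0.0046296)
r(W, w) = 1 (r(W, w) = -8*0 - 1*(-1) = 0 + 1 = 1)
10 + r(-10, -7)*p = 10 + 1*(-1/216) = 10 - 1/216 = 2159/216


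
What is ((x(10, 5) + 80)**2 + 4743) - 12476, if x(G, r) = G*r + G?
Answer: 11867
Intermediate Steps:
x(G, r) = G + G*r
((x(10, 5) + 80)**2 + 4743) - 12476 = ((10*(1 + 5) + 80)**2 + 4743) - 12476 = ((10*6 + 80)**2 + 4743) - 12476 = ((60 + 80)**2 + 4743) - 12476 = (140**2 + 4743) - 12476 = (19600 + 4743) - 12476 = 24343 - 12476 = 11867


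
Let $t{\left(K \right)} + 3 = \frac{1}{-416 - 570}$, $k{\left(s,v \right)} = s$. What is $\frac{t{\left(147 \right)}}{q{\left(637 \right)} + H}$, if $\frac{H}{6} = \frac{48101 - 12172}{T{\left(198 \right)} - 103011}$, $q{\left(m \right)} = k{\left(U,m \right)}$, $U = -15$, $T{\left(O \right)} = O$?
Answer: $\frac{101407889}{577720078} \approx 0.17553$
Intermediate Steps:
$q{\left(m \right)} = -15$
$H = - \frac{71858}{34271}$ ($H = 6 \frac{48101 - 12172}{198 - 103011} = 6 \frac{35929}{-102813} = 6 \cdot 35929 \left(- \frac{1}{102813}\right) = 6 \left(- \frac{35929}{102813}\right) = - \frac{71858}{34271} \approx -2.0968$)
$t{\left(K \right)} = - \frac{2959}{986}$ ($t{\left(K \right)} = -3 + \frac{1}{-416 - 570} = -3 + \frac{1}{-986} = -3 - \frac{1}{986} = - \frac{2959}{986}$)
$\frac{t{\left(147 \right)}}{q{\left(637 \right)} + H} = - \frac{2959}{986 \left(-15 - \frac{71858}{34271}\right)} = - \frac{2959}{986 \left(- \frac{585923}{34271}\right)} = \left(- \frac{2959}{986}\right) \left(- \frac{34271}{585923}\right) = \frac{101407889}{577720078}$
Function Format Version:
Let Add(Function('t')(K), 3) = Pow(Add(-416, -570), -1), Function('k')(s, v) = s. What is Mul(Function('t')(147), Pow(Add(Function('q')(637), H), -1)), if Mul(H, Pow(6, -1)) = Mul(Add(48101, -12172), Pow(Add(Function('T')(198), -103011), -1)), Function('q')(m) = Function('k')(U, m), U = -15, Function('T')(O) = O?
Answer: Rational(101407889, 577720078) ≈ 0.17553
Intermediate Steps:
Function('q')(m) = -15
H = Rational(-71858, 34271) (H = Mul(6, Mul(Add(48101, -12172), Pow(Add(198, -103011), -1))) = Mul(6, Mul(35929, Pow(-102813, -1))) = Mul(6, Mul(35929, Rational(-1, 102813))) = Mul(6, Rational(-35929, 102813)) = Rational(-71858, 34271) ≈ -2.0968)
Function('t')(K) = Rational(-2959, 986) (Function('t')(K) = Add(-3, Pow(Add(-416, -570), -1)) = Add(-3, Pow(-986, -1)) = Add(-3, Rational(-1, 986)) = Rational(-2959, 986))
Mul(Function('t')(147), Pow(Add(Function('q')(637), H), -1)) = Mul(Rational(-2959, 986), Pow(Add(-15, Rational(-71858, 34271)), -1)) = Mul(Rational(-2959, 986), Pow(Rational(-585923, 34271), -1)) = Mul(Rational(-2959, 986), Rational(-34271, 585923)) = Rational(101407889, 577720078)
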